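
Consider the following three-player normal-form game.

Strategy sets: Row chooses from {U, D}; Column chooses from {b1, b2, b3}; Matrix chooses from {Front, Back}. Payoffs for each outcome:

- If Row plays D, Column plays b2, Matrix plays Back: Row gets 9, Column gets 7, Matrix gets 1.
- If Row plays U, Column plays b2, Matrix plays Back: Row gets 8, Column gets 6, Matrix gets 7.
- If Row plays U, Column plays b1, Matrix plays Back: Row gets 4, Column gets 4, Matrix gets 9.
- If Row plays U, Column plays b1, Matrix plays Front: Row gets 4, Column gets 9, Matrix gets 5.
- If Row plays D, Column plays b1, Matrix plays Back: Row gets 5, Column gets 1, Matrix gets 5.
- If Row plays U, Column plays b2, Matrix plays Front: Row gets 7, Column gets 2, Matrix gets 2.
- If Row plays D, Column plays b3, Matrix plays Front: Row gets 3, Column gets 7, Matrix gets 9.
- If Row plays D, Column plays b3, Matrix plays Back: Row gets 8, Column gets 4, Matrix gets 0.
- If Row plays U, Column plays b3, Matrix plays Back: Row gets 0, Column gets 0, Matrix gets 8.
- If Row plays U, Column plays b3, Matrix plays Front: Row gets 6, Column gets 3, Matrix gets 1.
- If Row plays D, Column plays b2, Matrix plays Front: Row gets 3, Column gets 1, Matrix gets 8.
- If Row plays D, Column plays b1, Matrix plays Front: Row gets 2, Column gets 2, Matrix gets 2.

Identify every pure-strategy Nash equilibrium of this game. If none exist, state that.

(U, b1, Front): Matrix can switch to Back (5 → 9). Not NE.
(U, b1, Back): Row can switch to D (4 → 5). Not NE.
(U, b2, Front): Column can switch to b1 (2 → 9). Not NE.
(U, b2, Back): Row can switch to D (8 → 9). Not NE.
(U, b3, Front): Column can switch to b1 (3 → 9). Not NE.
(U, b3, Back): Row can switch to D (0 → 8). Not NE.
(The remaining 6 profiles each have a profitable deviation by the same check.)

There is no pure-strategy Nash equilibrium.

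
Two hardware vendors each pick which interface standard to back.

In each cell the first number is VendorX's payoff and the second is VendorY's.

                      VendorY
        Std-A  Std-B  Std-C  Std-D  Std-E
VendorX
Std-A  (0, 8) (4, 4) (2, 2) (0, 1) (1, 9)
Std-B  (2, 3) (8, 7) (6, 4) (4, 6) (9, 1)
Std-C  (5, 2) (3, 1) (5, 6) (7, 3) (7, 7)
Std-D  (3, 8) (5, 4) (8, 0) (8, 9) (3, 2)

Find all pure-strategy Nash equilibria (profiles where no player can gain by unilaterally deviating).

(Std-A, Std-A): VendorX can switch to Std-B (0 → 2). Not NE.
(Std-A, Std-B): VendorX can switch to Std-B (4 → 8). Not NE.
(Std-A, Std-C): VendorX can switch to Std-B (2 → 6). Not NE.
(Std-A, Std-D): VendorX can switch to Std-B (0 → 4). Not NE.
(Std-A, Std-E): VendorX can switch to Std-B (1 → 9). Not NE.
(Std-B, Std-A): VendorX can switch to Std-C (2 → 5). Not NE.
(Std-B, Std-B): VendorX gets 8, best alternative 5; VendorY gets 7, best alternative 6. No profitable deviation — NE.
(Std-B, Std-C): VendorX can switch to Std-D (6 → 8). Not NE.
(Std-B, Std-D): VendorX can switch to Std-C (4 → 7). Not NE.
(Std-B, Std-E): VendorY can switch to Std-A (1 → 3). Not NE.
(Std-C, Std-A): VendorY can switch to Std-C (2 → 6). Not NE.
(Std-C, Std-B): VendorX can switch to Std-A (3 → 4). Not NE.
(Std-C, Std-C): VendorX can switch to Std-B (5 → 6). Not NE.
(Std-D, Std-D): VendorX gets 8, best alternative 7; VendorY gets 9, best alternative 8. No profitable deviation — NE.
(The remaining 6 profiles each have a profitable deviation by the same check.)

(Std-B, Std-B), (Std-D, Std-D)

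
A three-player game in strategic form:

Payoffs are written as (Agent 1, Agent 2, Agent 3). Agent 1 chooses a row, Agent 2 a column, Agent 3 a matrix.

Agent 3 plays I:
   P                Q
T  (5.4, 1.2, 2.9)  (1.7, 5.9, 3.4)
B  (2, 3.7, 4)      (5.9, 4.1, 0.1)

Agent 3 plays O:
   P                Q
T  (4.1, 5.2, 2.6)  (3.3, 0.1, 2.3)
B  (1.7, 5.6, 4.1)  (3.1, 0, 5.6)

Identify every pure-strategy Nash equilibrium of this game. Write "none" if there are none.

Check each profile: it is a Nash equilibrium iff no player can strictly gain by switching unilaterally.
(T, P, I): Agent 2 can switch to Q (1.2 → 5.9). Not NE.
(T, P, O): Agent 3 can switch to I (2.6 → 2.9). Not NE.
(T, Q, I): Agent 1 can switch to B (1.7 → 5.9). Not NE.
(T, Q, O): Agent 2 can switch to P (0.1 → 5.2). Not NE.
(B, P, I): Agent 1 can switch to T (2 → 5.4). Not NE.
(B, P, O): Agent 1 can switch to T (1.7 → 4.1). Not NE.
(The remaining 2 profiles each have a profitable deviation by the same check.)

There is no pure-strategy Nash equilibrium.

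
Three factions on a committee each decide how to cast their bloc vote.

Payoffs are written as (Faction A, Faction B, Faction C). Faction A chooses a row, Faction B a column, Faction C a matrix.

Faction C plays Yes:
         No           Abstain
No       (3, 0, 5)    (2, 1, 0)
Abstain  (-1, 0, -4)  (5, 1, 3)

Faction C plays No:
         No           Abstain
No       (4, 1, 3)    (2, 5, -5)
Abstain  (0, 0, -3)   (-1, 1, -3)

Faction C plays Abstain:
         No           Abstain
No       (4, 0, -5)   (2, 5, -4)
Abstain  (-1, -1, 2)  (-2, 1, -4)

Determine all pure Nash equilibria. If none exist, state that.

Pure NE: (Abstain, Abstain, Yes)

(No, No, Yes): Faction B can switch to Abstain (0 → 1). Not NE.
(No, No, No): Faction B can switch to Abstain (1 → 5). Not NE.
(No, No, Abstain): Faction B can switch to Abstain (0 → 5). Not NE.
(No, Abstain, Yes): Faction A can switch to Abstain (2 → 5). Not NE.
(No, Abstain, No): Faction C can switch to Yes (-5 → 0). Not NE.
(No, Abstain, Abstain): Faction C can switch to Yes (-4 → 0). Not NE.
(Abstain, No, Yes): Faction A can switch to No (-1 → 3). Not NE.
(Abstain, No, No): Faction A can switch to No (0 → 4). Not NE.
(Abstain, Abstain, Yes): Faction A gets 5, best alternative 2; Faction B gets 1, best alternative 0; Faction C gets 3, best alternative -3. No profitable deviation — NE.
(The remaining 3 profiles each have a profitable deviation by the same check.)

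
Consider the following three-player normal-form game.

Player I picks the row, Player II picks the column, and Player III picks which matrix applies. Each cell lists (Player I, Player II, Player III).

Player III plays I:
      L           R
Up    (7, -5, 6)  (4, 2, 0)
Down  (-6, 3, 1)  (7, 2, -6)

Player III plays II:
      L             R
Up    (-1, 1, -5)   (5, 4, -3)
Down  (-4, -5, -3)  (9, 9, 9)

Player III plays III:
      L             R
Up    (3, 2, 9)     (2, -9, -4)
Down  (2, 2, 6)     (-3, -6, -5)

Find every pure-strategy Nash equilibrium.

For each strategy profile, look for a profitable unilateral deviation.
(Up, L, I): Player II can switch to R (-5 → 2). Not NE.
(Up, L, II): Player II can switch to R (1 → 4). Not NE.
(Up, L, III): Player I gets 3, best alternative 2; Player II gets 2, best alternative -9; Player III gets 9, best alternative 6. No profitable deviation — NE.
(Up, R, I): Player I can switch to Down (4 → 7). Not NE.
(Up, R, II): Player I can switch to Down (5 → 9). Not NE.
(Up, R, III): Player II can switch to L (-9 → 2). Not NE.
(Down, L, I): Player I can switch to Up (-6 → 7). Not NE.
(Down, L, II): Player I can switch to Up (-4 → -1). Not NE.
(Down, L, III): Player I can switch to Up (2 → 3). Not NE.
(Down, R, II): Player I gets 9, best alternative 5; Player II gets 9, best alternative -5; Player III gets 9, best alternative -5. No profitable deviation — NE.
(The remaining 2 profiles each have a profitable deviation by the same check.)

The pure Nash equilibria are (Up, L, III); (Down, R, II).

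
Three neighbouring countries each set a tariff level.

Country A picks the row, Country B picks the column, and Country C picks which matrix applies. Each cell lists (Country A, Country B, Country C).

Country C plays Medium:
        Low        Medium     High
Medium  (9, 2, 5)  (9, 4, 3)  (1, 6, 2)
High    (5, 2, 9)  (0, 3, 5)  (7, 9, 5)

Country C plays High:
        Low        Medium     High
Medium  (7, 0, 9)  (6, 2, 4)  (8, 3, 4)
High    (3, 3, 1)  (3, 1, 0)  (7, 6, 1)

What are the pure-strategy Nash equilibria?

For each player, find the best response to each opponent profile; mutual best responses are the pure NE.
Country A against (Low, Medium): payoffs 9, 5 → best response Medium.
Country A against (Low, High): payoffs 7, 3 → best response Medium.
Country A against (Medium, Medium): payoffs 9, 0 → best response Medium.
Country A against (Medium, High): payoffs 6, 3 → best response Medium.
Country A against (High, Medium): payoffs 1, 7 → best response High.
Country A against (High, High): payoffs 8, 7 → best response Medium.
Country B against (Medium, Medium): payoffs 2, 4, 6 → best response High.
Country B against (Medium, High): payoffs 0, 2, 3 → best response High.
Country B against (High, Medium): payoffs 2, 3, 9 → best response High.
Country B against (High, High): payoffs 3, 1, 6 → best response High.
Country C against (Medium, Low): payoffs 5, 9 → best response High.
Country C against (Medium, Medium): payoffs 3, 4 → best response High.
Country C against (Medium, High): payoffs 2, 4 → best response High.
Country C against (High, Low): payoffs 9, 1 → best response Medium.
Country C against (High, Medium): payoffs 5, 0 → best response Medium.
Country C against (High, High): payoffs 5, 1 → best response Medium.
Mutual best responses: (Medium, High, High); (High, High, Medium).

The pure Nash equilibria are (Medium, High, High), (High, High, Medium).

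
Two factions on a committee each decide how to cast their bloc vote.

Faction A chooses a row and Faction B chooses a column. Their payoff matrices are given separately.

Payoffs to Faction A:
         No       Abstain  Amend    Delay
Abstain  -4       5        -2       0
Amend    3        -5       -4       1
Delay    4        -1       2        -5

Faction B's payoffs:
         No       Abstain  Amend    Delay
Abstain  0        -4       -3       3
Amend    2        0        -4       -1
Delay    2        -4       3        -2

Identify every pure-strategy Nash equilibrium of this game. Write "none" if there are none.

(Delay, Amend)

Faction A against No: payoffs -4, 3, 4 → best response Delay.
Faction A against Abstain: payoffs 5, -5, -1 → best response Abstain.
Faction A against Amend: payoffs -2, -4, 2 → best response Delay.
Faction A against Delay: payoffs 0, 1, -5 → best response Amend.
Faction B against Abstain: payoffs 0, -4, -3, 3 → best response Delay.
Faction B against Amend: payoffs 2, 0, -4, -1 → best response No.
Faction B against Delay: payoffs 2, -4, 3, -2 → best response Amend.
Mutual best responses: (Delay, Amend).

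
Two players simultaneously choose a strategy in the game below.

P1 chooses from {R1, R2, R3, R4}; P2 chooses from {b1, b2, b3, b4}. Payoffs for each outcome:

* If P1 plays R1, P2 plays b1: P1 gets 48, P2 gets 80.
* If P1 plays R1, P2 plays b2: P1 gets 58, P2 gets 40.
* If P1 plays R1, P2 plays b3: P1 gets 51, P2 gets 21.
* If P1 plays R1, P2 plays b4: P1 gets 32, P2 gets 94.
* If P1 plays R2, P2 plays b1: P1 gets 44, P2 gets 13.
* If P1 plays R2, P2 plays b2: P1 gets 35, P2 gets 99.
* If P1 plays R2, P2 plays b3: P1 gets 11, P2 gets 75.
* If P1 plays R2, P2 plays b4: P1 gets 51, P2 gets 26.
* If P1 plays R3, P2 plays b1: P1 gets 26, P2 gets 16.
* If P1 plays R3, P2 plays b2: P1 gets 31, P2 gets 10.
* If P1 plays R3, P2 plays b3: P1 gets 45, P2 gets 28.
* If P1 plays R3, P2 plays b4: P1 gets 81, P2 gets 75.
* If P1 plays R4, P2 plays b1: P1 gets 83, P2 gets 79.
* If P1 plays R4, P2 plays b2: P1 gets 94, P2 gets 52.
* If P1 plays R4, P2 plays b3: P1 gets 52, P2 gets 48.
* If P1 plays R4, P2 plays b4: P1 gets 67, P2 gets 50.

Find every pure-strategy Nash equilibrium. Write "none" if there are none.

Check each profile: it is a Nash equilibrium iff no player can strictly gain by switching unilaterally.
(R1, b1): P1 can switch to R4 (48 → 83). Not NE.
(R1, b2): P1 can switch to R4 (58 → 94). Not NE.
(R1, b3): P1 can switch to R4 (51 → 52). Not NE.
(R1, b4): P1 can switch to R2 (32 → 51). Not NE.
(R2, b1): P1 can switch to R1 (44 → 48). Not NE.
(R2, b2): P1 can switch to R1 (35 → 58). Not NE.
(R2, b3): P1 can switch to R1 (11 → 51). Not NE.
(R2, b4): P1 can switch to R3 (51 → 81). Not NE.
(R3, b1): P1 can switch to R1 (26 → 48). Not NE.
(R3, b2): P1 can switch to R1 (31 → 58). Not NE.
(R3, b3): P1 can switch to R1 (45 → 51). Not NE.
(R3, b4): P1 gets 81, best alternative 67; P2 gets 75, best alternative 28. No profitable deviation — NE.
(R4, b1): P1 gets 83, best alternative 48; P2 gets 79, best alternative 52. No profitable deviation — NE.
(R4, b2): P2 can switch to b1 (52 → 79). Not NE.
(The remaining 2 profiles each have a profitable deviation by the same check.)

Pure-strategy Nash equilibria: (R3, b4), (R4, b1)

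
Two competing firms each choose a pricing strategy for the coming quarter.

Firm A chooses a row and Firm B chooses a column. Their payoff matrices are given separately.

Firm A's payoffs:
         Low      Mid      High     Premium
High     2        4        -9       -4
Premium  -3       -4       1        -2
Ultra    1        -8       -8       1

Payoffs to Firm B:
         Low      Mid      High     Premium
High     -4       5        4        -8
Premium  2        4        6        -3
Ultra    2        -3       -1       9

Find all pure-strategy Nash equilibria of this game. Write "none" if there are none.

(High, Mid), (Premium, High), (Ultra, Premium)

(High, Low): Firm B can switch to Mid (-4 → 5). Not NE.
(High, Mid): Firm A gets 4, best alternative -4; Firm B gets 5, best alternative 4. No profitable deviation — NE.
(High, High): Firm A can switch to Premium (-9 → 1). Not NE.
(High, Premium): Firm A can switch to Premium (-4 → -2). Not NE.
(Premium, Low): Firm A can switch to High (-3 → 2). Not NE.
(Premium, Mid): Firm A can switch to High (-4 → 4). Not NE.
(Premium, High): Firm A gets 1, best alternative -8; Firm B gets 6, best alternative 4. No profitable deviation — NE.
(Premium, Premium): Firm A can switch to Ultra (-2 → 1). Not NE.
(Ultra, Low): Firm A can switch to High (1 → 2). Not NE.
(Ultra, Mid): Firm A can switch to High (-8 → 4). Not NE.
(Ultra, High): Firm A can switch to Premium (-8 → 1). Not NE.
(Ultra, Premium): Firm A gets 1, best alternative -2; Firm B gets 9, best alternative 2. No profitable deviation — NE.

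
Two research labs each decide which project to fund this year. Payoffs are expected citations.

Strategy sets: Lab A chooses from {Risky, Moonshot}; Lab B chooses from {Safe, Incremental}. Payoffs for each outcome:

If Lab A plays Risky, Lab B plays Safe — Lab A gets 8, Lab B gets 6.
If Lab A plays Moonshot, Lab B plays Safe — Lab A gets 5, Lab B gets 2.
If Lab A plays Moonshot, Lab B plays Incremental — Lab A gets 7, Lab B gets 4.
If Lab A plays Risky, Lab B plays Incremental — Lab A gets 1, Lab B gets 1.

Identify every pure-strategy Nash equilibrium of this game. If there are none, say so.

The pure Nash equilibria are (Risky, Safe) and (Moonshot, Incremental).

Lab A against Safe: payoffs 8, 5 → best response Risky.
Lab A against Incremental: payoffs 1, 7 → best response Moonshot.
Lab B against Risky: payoffs 6, 1 → best response Safe.
Lab B against Moonshot: payoffs 2, 4 → best response Incremental.
Mutual best responses: (Risky, Safe); (Moonshot, Incremental).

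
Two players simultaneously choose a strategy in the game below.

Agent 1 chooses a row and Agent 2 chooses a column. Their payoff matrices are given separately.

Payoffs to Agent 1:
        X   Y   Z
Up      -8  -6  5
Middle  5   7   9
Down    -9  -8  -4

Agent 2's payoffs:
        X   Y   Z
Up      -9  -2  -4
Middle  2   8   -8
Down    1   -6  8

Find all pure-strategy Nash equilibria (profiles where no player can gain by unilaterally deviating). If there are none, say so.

Check each profile: it is a Nash equilibrium iff no player can strictly gain by switching unilaterally.
(Up, X): Agent 1 can switch to Middle (-8 → 5). Not NE.
(Up, Y): Agent 1 can switch to Middle (-6 → 7). Not NE.
(Up, Z): Agent 1 can switch to Middle (5 → 9). Not NE.
(Middle, X): Agent 2 can switch to Y (2 → 8). Not NE.
(Middle, Y): Agent 1 gets 7, best alternative -6; Agent 2 gets 8, best alternative 2. No profitable deviation — NE.
(Middle, Z): Agent 2 can switch to X (-8 → 2). Not NE.
(Down, X): Agent 1 can switch to Up (-9 → -8). Not NE.
(The remaining 2 profiles each have a profitable deviation by the same check.)

Pure NE: (Middle, Y)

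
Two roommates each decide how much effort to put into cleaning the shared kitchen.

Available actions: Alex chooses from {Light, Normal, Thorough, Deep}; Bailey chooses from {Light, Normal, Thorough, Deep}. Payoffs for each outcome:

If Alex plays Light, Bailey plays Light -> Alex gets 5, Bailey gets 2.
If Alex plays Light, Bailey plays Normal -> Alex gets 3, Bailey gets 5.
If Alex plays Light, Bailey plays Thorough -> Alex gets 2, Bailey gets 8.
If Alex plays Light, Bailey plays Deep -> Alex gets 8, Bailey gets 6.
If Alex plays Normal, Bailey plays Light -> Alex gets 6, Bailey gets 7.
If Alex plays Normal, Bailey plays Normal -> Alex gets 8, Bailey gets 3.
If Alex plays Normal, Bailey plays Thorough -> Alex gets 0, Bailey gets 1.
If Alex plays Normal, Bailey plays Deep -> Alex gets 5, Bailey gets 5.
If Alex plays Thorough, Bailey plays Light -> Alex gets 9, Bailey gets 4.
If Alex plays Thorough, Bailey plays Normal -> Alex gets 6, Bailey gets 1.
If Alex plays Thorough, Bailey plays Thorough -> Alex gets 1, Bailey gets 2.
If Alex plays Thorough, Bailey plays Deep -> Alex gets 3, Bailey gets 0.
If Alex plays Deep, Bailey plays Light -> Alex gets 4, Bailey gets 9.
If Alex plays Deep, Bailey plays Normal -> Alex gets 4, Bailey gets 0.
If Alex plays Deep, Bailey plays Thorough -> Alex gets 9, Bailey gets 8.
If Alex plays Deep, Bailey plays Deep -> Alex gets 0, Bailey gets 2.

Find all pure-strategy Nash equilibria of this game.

Alex against Light: payoffs 5, 6, 9, 4 → best response Thorough.
Alex against Normal: payoffs 3, 8, 6, 4 → best response Normal.
Alex against Thorough: payoffs 2, 0, 1, 9 → best response Deep.
Alex against Deep: payoffs 8, 5, 3, 0 → best response Light.
Bailey against Light: payoffs 2, 5, 8, 6 → best response Thorough.
Bailey against Normal: payoffs 7, 3, 1, 5 → best response Light.
Bailey against Thorough: payoffs 4, 1, 2, 0 → best response Light.
Bailey against Deep: payoffs 9, 0, 8, 2 → best response Light.
Mutual best responses: (Thorough, Light).

Pure NE: (Thorough, Light)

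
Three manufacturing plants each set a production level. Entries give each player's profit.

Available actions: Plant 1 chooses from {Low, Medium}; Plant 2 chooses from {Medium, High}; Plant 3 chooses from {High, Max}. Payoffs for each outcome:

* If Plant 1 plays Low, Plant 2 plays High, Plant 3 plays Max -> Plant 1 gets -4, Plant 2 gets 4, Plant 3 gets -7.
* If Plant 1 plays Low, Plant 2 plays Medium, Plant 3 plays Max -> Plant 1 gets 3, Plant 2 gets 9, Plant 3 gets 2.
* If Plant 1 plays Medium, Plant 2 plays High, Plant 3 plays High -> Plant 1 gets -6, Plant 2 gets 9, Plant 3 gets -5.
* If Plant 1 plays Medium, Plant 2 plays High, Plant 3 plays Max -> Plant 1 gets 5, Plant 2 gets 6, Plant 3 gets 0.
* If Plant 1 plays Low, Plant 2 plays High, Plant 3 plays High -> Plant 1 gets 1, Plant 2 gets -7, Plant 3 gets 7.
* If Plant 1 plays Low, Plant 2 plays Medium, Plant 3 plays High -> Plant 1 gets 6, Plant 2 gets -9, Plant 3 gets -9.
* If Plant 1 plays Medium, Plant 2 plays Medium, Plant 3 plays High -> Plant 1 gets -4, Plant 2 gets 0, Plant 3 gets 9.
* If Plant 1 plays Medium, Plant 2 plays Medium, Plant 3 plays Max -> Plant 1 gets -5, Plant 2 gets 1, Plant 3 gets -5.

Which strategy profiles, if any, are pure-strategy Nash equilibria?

(Low, Medium, High): Plant 2 can switch to High (-9 → -7). Not NE.
(Low, Medium, Max): Plant 1 gets 3, best alternative -5; Plant 2 gets 9, best alternative 4; Plant 3 gets 2, best alternative -9. No profitable deviation — NE.
(Low, High, High): Plant 1 gets 1, best alternative -6; Plant 2 gets -7, best alternative -9; Plant 3 gets 7, best alternative -7. No profitable deviation — NE.
(Low, High, Max): Plant 1 can switch to Medium (-4 → 5). Not NE.
(Medium, Medium, High): Plant 1 can switch to Low (-4 → 6). Not NE.
(Medium, Medium, Max): Plant 1 can switch to Low (-5 → 3). Not NE.
(Medium, High, High): Plant 1 can switch to Low (-6 → 1). Not NE.
(Medium, High, Max): Plant 1 gets 5, best alternative -4; Plant 2 gets 6, best alternative 1; Plant 3 gets 0, best alternative -5. No profitable deviation — NE.

(Low, Medium, Max), (Low, High, High), (Medium, High, Max)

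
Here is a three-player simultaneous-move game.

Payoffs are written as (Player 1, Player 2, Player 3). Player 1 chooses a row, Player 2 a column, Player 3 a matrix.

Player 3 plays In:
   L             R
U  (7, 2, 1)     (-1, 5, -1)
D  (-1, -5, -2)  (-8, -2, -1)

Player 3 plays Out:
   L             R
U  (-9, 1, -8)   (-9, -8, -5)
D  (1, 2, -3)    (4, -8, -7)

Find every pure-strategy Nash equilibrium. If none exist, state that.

Mark each player's best response to every combination of opponents' strategies; a profile where every player is best-responding is a pure Nash equilibrium.
Player 1 against (L, In): payoffs 7, -1 → best response U.
Player 1 against (L, Out): payoffs -9, 1 → best response D.
Player 1 against (R, In): payoffs -1, -8 → best response U.
Player 1 against (R, Out): payoffs -9, 4 → best response D.
Player 2 against (U, In): payoffs 2, 5 → best response R.
Player 2 against (U, Out): payoffs 1, -8 → best response L.
Player 2 against (D, In): payoffs -5, -2 → best response R.
Player 2 against (D, Out): payoffs 2, -8 → best response L.
Player 3 against (U, L): payoffs 1, -8 → best response In.
Player 3 against (U, R): payoffs -1, -5 → best response In.
Player 3 against (D, L): payoffs -2, -3 → best response In.
Player 3 against (D, R): payoffs -1, -7 → best response In.
Mutual best responses: (U, R, In).

(U, R, In)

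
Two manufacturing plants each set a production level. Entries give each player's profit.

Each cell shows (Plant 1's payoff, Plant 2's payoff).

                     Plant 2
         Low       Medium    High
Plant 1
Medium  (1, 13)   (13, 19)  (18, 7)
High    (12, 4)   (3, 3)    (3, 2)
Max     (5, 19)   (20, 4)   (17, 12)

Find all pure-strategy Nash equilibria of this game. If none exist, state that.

(High, Low)

Plant 1 against Low: payoffs 1, 12, 5 → best response High.
Plant 1 against Medium: payoffs 13, 3, 20 → best response Max.
Plant 1 against High: payoffs 18, 3, 17 → best response Medium.
Plant 2 against Medium: payoffs 13, 19, 7 → best response Medium.
Plant 2 against High: payoffs 4, 3, 2 → best response Low.
Plant 2 against Max: payoffs 19, 4, 12 → best response Low.
Mutual best responses: (High, Low).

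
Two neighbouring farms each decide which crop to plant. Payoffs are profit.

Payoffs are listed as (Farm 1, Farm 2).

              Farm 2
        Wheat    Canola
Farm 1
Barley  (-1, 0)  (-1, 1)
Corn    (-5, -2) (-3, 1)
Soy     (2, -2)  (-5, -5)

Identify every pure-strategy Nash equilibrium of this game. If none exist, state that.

(Barley, Wheat): Farm 1 can switch to Soy (-1 → 2). Not NE.
(Barley, Canola): Farm 1 gets -1, best alternative -3; Farm 2 gets 1, best alternative 0. No profitable deviation — NE.
(Corn, Wheat): Farm 1 can switch to Barley (-5 → -1). Not NE.
(Corn, Canola): Farm 1 can switch to Barley (-3 → -1). Not NE.
(Soy, Wheat): Farm 1 gets 2, best alternative -1; Farm 2 gets -2, best alternative -5. No profitable deviation — NE.
(Soy, Canola): Farm 1 can switch to Barley (-5 → -1). Not NE.

Pure-strategy Nash equilibria: (Barley, Canola), (Soy, Wheat)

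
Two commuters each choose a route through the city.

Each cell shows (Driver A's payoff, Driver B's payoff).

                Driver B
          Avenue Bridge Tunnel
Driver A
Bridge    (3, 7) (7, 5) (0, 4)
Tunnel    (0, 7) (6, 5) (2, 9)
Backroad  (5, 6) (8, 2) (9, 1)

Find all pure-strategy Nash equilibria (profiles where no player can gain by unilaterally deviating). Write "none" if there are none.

(Bridge, Avenue): Driver A can switch to Backroad (3 → 5). Not NE.
(Bridge, Bridge): Driver A can switch to Backroad (7 → 8). Not NE.
(Bridge, Tunnel): Driver A can switch to Tunnel (0 → 2). Not NE.
(Tunnel, Avenue): Driver A can switch to Bridge (0 → 3). Not NE.
(Tunnel, Bridge): Driver A can switch to Bridge (6 → 7). Not NE.
(Tunnel, Tunnel): Driver A can switch to Backroad (2 → 9). Not NE.
(Backroad, Avenue): Driver A gets 5, best alternative 3; Driver B gets 6, best alternative 2. No profitable deviation — NE.
(The remaining 2 profiles each have a profitable deviation by the same check.)

(Backroad, Avenue)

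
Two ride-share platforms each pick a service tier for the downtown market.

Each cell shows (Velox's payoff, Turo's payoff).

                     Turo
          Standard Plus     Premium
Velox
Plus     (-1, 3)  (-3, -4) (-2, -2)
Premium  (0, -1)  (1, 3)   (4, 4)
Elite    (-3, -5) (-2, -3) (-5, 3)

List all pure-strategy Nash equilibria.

The unique pure-strategy Nash equilibrium is (Premium, Premium).

Velox against Standard: payoffs -1, 0, -3 → best response Premium.
Velox against Plus: payoffs -3, 1, -2 → best response Premium.
Velox against Premium: payoffs -2, 4, -5 → best response Premium.
Turo against Plus: payoffs 3, -4, -2 → best response Standard.
Turo against Premium: payoffs -1, 3, 4 → best response Premium.
Turo against Elite: payoffs -5, -3, 3 → best response Premium.
Mutual best responses: (Premium, Premium).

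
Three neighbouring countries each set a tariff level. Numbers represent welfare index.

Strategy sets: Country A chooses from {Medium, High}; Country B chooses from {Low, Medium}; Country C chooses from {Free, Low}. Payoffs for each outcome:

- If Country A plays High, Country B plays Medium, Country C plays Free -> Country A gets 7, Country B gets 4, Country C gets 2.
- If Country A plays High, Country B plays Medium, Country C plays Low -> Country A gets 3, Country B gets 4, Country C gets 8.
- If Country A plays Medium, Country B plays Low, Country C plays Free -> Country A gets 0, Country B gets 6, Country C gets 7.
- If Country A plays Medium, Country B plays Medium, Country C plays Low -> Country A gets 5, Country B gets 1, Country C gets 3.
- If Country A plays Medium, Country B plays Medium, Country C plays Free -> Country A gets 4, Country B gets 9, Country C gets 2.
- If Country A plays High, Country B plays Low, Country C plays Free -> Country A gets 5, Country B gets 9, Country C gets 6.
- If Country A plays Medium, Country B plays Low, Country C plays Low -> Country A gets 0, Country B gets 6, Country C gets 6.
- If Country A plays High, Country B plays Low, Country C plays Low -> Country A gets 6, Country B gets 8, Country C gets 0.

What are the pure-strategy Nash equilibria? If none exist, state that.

Country A against (Low, Free): payoffs 0, 5 → best response High.
Country A against (Low, Low): payoffs 0, 6 → best response High.
Country A against (Medium, Free): payoffs 4, 7 → best response High.
Country A against (Medium, Low): payoffs 5, 3 → best response Medium.
Country B against (Medium, Free): payoffs 6, 9 → best response Medium.
Country B against (Medium, Low): payoffs 6, 1 → best response Low.
Country B against (High, Free): payoffs 9, 4 → best response Low.
Country B against (High, Low): payoffs 8, 4 → best response Low.
Country C against (Medium, Low): payoffs 7, 6 → best response Free.
Country C against (Medium, Medium): payoffs 2, 3 → best response Low.
Country C against (High, Low): payoffs 6, 0 → best response Free.
Country C against (High, Medium): payoffs 2, 8 → best response Low.
Mutual best responses: (High, Low, Free).

Pure NE: (High, Low, Free)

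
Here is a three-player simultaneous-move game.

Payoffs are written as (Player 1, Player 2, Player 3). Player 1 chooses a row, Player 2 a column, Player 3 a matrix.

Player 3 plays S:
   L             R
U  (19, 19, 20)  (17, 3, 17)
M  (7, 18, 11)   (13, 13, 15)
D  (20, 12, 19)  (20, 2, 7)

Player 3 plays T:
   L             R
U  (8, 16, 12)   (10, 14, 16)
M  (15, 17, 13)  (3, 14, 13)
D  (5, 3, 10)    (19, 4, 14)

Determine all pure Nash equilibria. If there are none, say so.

Player 1 against (L, S): payoffs 19, 7, 20 → best response D.
Player 1 against (L, T): payoffs 8, 15, 5 → best response M.
Player 1 against (R, S): payoffs 17, 13, 20 → best response D.
Player 1 against (R, T): payoffs 10, 3, 19 → best response D.
Player 2 against (U, S): payoffs 19, 3 → best response L.
Player 2 against (U, T): payoffs 16, 14 → best response L.
Player 2 against (M, S): payoffs 18, 13 → best response L.
Player 2 against (M, T): payoffs 17, 14 → best response L.
Player 2 against (D, S): payoffs 12, 2 → best response L.
Player 2 against (D, T): payoffs 3, 4 → best response R.
Player 3 against (U, L): payoffs 20, 12 → best response S.
Player 3 against (U, R): payoffs 17, 16 → best response S.
Player 3 against (M, L): payoffs 11, 13 → best response T.
Player 3 against (M, R): payoffs 15, 13 → best response S.
Player 3 against (D, L): payoffs 19, 10 → best response S.
Player 3 against (D, R): payoffs 7, 14 → best response T.
Mutual best responses: (M, L, T); (D, L, S); (D, R, T).

(M, L, T); (D, L, S); (D, R, T)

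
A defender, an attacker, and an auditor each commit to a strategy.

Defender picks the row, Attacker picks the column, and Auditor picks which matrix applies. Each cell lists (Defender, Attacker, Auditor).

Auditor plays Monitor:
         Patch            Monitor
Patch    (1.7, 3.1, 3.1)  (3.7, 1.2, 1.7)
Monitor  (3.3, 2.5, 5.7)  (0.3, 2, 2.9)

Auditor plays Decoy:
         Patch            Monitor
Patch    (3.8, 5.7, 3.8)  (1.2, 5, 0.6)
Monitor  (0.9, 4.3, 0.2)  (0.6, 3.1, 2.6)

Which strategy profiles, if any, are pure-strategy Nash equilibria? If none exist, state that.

The pure Nash equilibria are (Patch, Patch, Decoy), (Monitor, Patch, Monitor).

Defender against (Patch, Monitor): payoffs 1.7, 3.3 → best response Monitor.
Defender against (Patch, Decoy): payoffs 3.8, 0.9 → best response Patch.
Defender against (Monitor, Monitor): payoffs 3.7, 0.3 → best response Patch.
Defender against (Monitor, Decoy): payoffs 1.2, 0.6 → best response Patch.
Attacker against (Patch, Monitor): payoffs 3.1, 1.2 → best response Patch.
Attacker against (Patch, Decoy): payoffs 5.7, 5 → best response Patch.
Attacker against (Monitor, Monitor): payoffs 2.5, 2 → best response Patch.
Attacker against (Monitor, Decoy): payoffs 4.3, 3.1 → best response Patch.
Auditor against (Patch, Patch): payoffs 3.1, 3.8 → best response Decoy.
Auditor against (Patch, Monitor): payoffs 1.7, 0.6 → best response Monitor.
Auditor against (Monitor, Patch): payoffs 5.7, 0.2 → best response Monitor.
Auditor against (Monitor, Monitor): payoffs 2.9, 2.6 → best response Monitor.
Mutual best responses: (Patch, Patch, Decoy); (Monitor, Patch, Monitor).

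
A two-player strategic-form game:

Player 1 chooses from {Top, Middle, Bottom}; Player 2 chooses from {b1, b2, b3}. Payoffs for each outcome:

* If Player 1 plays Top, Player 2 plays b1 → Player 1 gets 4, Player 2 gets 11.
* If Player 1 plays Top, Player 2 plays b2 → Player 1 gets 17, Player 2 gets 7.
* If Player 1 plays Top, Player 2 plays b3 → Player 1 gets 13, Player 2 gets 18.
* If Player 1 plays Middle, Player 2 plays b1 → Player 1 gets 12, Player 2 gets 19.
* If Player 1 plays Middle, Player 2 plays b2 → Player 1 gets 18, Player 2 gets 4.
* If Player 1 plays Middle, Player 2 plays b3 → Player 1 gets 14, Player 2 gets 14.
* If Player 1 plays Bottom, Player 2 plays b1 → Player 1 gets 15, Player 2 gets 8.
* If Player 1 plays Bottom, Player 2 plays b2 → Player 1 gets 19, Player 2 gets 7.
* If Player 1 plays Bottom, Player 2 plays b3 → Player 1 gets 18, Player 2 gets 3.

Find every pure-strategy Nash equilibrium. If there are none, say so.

The unique pure-strategy Nash equilibrium is (Bottom, b1).

Mark each player's best response to every combination of opponents' strategies; a profile where every player is best-responding is a pure Nash equilibrium.
Player 1 against b1: payoffs 4, 12, 15 → best response Bottom.
Player 1 against b2: payoffs 17, 18, 19 → best response Bottom.
Player 1 against b3: payoffs 13, 14, 18 → best response Bottom.
Player 2 against Top: payoffs 11, 7, 18 → best response b3.
Player 2 against Middle: payoffs 19, 4, 14 → best response b1.
Player 2 against Bottom: payoffs 8, 7, 3 → best response b1.
Mutual best responses: (Bottom, b1).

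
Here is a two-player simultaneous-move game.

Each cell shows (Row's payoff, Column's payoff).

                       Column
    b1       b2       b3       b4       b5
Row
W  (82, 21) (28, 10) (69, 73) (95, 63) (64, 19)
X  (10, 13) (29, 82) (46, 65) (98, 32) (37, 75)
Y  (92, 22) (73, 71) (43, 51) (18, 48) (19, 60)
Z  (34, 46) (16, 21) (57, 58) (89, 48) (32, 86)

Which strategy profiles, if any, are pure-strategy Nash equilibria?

Row against b1: payoffs 82, 10, 92, 34 → best response Y.
Row against b2: payoffs 28, 29, 73, 16 → best response Y.
Row against b3: payoffs 69, 46, 43, 57 → best response W.
Row against b4: payoffs 95, 98, 18, 89 → best response X.
Row against b5: payoffs 64, 37, 19, 32 → best response W.
Column against W: payoffs 21, 10, 73, 63, 19 → best response b3.
Column against X: payoffs 13, 82, 65, 32, 75 → best response b2.
Column against Y: payoffs 22, 71, 51, 48, 60 → best response b2.
Column against Z: payoffs 46, 21, 58, 48, 86 → best response b5.
Mutual best responses: (W, b3); (Y, b2).

(W, b3) and (Y, b2)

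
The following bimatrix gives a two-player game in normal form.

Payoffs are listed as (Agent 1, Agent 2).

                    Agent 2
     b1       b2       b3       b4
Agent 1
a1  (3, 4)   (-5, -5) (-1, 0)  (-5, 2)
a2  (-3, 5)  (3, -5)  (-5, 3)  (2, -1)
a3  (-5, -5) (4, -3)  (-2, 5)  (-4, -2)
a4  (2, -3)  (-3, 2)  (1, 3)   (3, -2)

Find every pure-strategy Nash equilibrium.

Check each profile: it is a Nash equilibrium iff no player can strictly gain by switching unilaterally.
(a1, b1): Agent 1 gets 3, best alternative 2; Agent 2 gets 4, best alternative 2. No profitable deviation — NE.
(a1, b2): Agent 1 can switch to a2 (-5 → 3). Not NE.
(a1, b3): Agent 1 can switch to a4 (-1 → 1). Not NE.
(a1, b4): Agent 1 can switch to a2 (-5 → 2). Not NE.
(a2, b1): Agent 1 can switch to a1 (-3 → 3). Not NE.
(a2, b2): Agent 1 can switch to a3 (3 → 4). Not NE.
(a2, b3): Agent 1 can switch to a1 (-5 → -1). Not NE.
(a4, b3): Agent 1 gets 1, best alternative -1; Agent 2 gets 3, best alternative 2. No profitable deviation — NE.
(The remaining 8 profiles each have a profitable deviation by the same check.)

The pure Nash equilibria are (a1, b1); (a4, b3).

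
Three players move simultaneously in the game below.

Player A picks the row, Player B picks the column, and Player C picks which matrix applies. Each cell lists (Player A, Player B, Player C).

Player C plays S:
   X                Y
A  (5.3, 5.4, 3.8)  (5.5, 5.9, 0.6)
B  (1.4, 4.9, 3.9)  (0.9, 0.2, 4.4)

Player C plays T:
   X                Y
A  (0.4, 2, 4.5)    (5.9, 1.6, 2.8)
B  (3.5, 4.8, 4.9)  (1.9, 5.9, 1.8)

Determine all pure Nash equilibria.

(A, X, S): Player B can switch to Y (5.4 → 5.9). Not NE.
(A, X, T): Player A can switch to B (0.4 → 3.5). Not NE.
(A, Y, S): Player C can switch to T (0.6 → 2.8). Not NE.
(A, Y, T): Player B can switch to X (1.6 → 2). Not NE.
(B, X, S): Player A can switch to A (1.4 → 5.3). Not NE.
(B, X, T): Player B can switch to Y (4.8 → 5.9). Not NE.
(The remaining 2 profiles each have a profitable deviation by the same check.)

This game has no pure Nash equilibrium.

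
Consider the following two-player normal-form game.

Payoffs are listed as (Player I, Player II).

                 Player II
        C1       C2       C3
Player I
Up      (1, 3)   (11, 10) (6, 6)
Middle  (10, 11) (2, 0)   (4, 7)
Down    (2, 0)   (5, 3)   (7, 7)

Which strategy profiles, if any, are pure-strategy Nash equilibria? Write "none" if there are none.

The pure Nash equilibria are (Up, C2) and (Middle, C1) and (Down, C3).

(Up, C1): Player I can switch to Middle (1 → 10). Not NE.
(Up, C2): Player I gets 11, best alternative 5; Player II gets 10, best alternative 6. No profitable deviation — NE.
(Up, C3): Player I can switch to Down (6 → 7). Not NE.
(Middle, C1): Player I gets 10, best alternative 2; Player II gets 11, best alternative 7. No profitable deviation — NE.
(Middle, C2): Player I can switch to Up (2 → 11). Not NE.
(Middle, C3): Player I can switch to Up (4 → 6). Not NE.
(Down, C1): Player I can switch to Middle (2 → 10). Not NE.
(Down, C2): Player I can switch to Up (5 → 11). Not NE.
(Down, C3): Player I gets 7, best alternative 6; Player II gets 7, best alternative 3. No profitable deviation — NE.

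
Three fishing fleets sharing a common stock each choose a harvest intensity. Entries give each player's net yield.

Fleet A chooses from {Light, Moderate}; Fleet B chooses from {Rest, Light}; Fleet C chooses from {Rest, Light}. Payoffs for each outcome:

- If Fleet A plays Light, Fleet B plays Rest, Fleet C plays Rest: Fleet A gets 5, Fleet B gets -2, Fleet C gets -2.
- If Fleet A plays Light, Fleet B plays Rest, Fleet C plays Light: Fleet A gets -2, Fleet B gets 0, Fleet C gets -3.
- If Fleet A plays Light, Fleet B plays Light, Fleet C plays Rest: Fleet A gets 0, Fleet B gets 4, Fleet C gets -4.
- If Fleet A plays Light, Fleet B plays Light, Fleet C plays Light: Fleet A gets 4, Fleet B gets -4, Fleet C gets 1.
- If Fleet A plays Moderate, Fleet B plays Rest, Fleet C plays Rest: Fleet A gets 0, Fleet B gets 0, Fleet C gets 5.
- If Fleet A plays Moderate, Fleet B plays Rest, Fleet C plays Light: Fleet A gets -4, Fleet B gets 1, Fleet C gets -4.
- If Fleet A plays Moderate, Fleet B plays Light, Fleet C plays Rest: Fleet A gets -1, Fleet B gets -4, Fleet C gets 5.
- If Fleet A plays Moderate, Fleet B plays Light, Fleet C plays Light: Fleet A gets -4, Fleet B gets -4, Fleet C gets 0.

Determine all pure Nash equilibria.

(Light, Rest, Rest): Fleet B can switch to Light (-2 → 4). Not NE.
(Light, Rest, Light): Fleet C can switch to Rest (-3 → -2). Not NE.
(Light, Light, Rest): Fleet C can switch to Light (-4 → 1). Not NE.
(Light, Light, Light): Fleet B can switch to Rest (-4 → 0). Not NE.
(Moderate, Rest, Rest): Fleet A can switch to Light (0 → 5). Not NE.
(Moderate, Rest, Light): Fleet A can switch to Light (-4 → -2). Not NE.
(Moderate, Light, Rest): Fleet A can switch to Light (-1 → 0). Not NE.
(Moderate, Light, Light): Fleet A can switch to Light (-4 → 4). Not NE.

There is no pure-strategy Nash equilibrium.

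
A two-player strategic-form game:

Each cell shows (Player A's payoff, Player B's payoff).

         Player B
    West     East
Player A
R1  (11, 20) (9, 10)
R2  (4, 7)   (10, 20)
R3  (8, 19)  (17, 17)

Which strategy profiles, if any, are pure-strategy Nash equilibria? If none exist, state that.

Check each profile: it is a Nash equilibrium iff no player can strictly gain by switching unilaterally.
(R1, West): Player A gets 11, best alternative 8; Player B gets 20, best alternative 10. No profitable deviation — NE.
(R1, East): Player A can switch to R2 (9 → 10). Not NE.
(R2, West): Player A can switch to R1 (4 → 11). Not NE.
(R2, East): Player A can switch to R3 (10 → 17). Not NE.
(R3, West): Player A can switch to R1 (8 → 11). Not NE.
(R3, East): Player B can switch to West (17 → 19). Not NE.

(R1, West)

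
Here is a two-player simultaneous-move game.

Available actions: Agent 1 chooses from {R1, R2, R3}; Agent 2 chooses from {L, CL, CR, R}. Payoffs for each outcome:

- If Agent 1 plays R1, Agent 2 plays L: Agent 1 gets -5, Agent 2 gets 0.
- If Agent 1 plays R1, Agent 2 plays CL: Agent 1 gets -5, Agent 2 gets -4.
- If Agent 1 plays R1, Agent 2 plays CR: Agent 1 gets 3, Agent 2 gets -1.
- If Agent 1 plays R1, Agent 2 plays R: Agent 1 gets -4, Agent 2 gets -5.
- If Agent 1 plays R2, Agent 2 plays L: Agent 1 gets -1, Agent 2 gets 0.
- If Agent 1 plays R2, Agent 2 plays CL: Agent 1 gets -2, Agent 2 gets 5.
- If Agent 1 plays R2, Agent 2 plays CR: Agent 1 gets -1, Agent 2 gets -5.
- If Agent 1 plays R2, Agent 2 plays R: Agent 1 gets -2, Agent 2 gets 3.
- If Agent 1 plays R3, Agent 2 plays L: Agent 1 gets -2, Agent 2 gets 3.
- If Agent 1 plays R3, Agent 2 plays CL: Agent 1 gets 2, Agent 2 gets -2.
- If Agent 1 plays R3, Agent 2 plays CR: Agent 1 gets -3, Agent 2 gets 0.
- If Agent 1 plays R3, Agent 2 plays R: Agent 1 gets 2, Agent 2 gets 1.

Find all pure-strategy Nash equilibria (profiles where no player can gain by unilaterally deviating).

none

Agent 1 against L: payoffs -5, -1, -2 → best response R2.
Agent 1 against CL: payoffs -5, -2, 2 → best response R3.
Agent 1 against CR: payoffs 3, -1, -3 → best response R1.
Agent 1 against R: payoffs -4, -2, 2 → best response R3.
Agent 2 against R1: payoffs 0, -4, -1, -5 → best response L.
Agent 2 against R2: payoffs 0, 5, -5, 3 → best response CL.
Agent 2 against R3: payoffs 3, -2, 0, 1 → best response L.
No profile is a mutual best response for all players.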